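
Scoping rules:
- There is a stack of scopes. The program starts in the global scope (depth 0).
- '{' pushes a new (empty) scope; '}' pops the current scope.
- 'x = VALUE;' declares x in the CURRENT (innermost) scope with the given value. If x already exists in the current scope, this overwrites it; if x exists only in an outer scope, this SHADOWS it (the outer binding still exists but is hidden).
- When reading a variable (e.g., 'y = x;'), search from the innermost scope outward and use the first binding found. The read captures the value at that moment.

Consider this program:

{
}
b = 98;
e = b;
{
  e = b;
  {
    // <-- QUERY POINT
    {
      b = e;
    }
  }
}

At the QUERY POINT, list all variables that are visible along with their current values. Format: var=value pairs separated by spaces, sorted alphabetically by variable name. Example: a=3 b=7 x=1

Step 1: enter scope (depth=1)
Step 2: exit scope (depth=0)
Step 3: declare b=98 at depth 0
Step 4: declare e=(read b)=98 at depth 0
Step 5: enter scope (depth=1)
Step 6: declare e=(read b)=98 at depth 1
Step 7: enter scope (depth=2)
Visible at query point: b=98 e=98

Answer: b=98 e=98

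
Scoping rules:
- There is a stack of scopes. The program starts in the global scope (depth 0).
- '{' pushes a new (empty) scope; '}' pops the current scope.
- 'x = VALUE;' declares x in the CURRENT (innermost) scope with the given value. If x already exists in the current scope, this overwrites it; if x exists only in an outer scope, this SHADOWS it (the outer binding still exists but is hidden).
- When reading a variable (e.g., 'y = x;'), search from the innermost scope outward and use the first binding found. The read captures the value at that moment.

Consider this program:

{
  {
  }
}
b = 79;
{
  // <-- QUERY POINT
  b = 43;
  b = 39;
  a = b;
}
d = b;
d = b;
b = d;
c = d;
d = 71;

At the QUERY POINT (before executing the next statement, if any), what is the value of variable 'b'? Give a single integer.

Answer: 79

Derivation:
Step 1: enter scope (depth=1)
Step 2: enter scope (depth=2)
Step 3: exit scope (depth=1)
Step 4: exit scope (depth=0)
Step 5: declare b=79 at depth 0
Step 6: enter scope (depth=1)
Visible at query point: b=79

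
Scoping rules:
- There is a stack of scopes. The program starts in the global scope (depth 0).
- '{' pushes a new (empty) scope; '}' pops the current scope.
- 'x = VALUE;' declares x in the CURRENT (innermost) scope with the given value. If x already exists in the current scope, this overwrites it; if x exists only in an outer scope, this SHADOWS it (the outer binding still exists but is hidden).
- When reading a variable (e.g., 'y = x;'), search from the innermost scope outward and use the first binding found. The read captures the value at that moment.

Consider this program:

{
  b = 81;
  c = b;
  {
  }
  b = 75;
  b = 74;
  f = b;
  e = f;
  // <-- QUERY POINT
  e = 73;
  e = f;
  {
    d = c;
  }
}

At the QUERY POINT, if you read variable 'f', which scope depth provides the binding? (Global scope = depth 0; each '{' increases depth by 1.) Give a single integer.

Answer: 1

Derivation:
Step 1: enter scope (depth=1)
Step 2: declare b=81 at depth 1
Step 3: declare c=(read b)=81 at depth 1
Step 4: enter scope (depth=2)
Step 5: exit scope (depth=1)
Step 6: declare b=75 at depth 1
Step 7: declare b=74 at depth 1
Step 8: declare f=(read b)=74 at depth 1
Step 9: declare e=(read f)=74 at depth 1
Visible at query point: b=74 c=81 e=74 f=74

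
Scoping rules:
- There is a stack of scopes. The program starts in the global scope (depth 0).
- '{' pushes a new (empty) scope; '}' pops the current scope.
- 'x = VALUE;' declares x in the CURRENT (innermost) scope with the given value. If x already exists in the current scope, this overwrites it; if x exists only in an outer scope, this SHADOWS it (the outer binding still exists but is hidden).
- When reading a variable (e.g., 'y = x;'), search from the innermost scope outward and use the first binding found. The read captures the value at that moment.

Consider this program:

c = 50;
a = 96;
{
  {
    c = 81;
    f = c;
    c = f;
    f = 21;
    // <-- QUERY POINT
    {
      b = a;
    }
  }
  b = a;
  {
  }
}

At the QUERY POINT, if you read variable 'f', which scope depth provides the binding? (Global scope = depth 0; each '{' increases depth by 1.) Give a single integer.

Step 1: declare c=50 at depth 0
Step 2: declare a=96 at depth 0
Step 3: enter scope (depth=1)
Step 4: enter scope (depth=2)
Step 5: declare c=81 at depth 2
Step 6: declare f=(read c)=81 at depth 2
Step 7: declare c=(read f)=81 at depth 2
Step 8: declare f=21 at depth 2
Visible at query point: a=96 c=81 f=21

Answer: 2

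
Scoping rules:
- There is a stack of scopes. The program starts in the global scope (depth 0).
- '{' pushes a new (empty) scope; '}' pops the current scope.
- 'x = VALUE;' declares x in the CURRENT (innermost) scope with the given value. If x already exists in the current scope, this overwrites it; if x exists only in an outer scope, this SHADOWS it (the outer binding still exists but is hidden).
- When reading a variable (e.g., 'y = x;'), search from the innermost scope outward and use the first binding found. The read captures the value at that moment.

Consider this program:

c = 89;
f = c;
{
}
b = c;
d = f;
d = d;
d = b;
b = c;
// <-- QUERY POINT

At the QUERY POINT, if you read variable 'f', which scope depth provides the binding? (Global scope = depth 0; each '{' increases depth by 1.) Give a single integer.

Answer: 0

Derivation:
Step 1: declare c=89 at depth 0
Step 2: declare f=(read c)=89 at depth 0
Step 3: enter scope (depth=1)
Step 4: exit scope (depth=0)
Step 5: declare b=(read c)=89 at depth 0
Step 6: declare d=(read f)=89 at depth 0
Step 7: declare d=(read d)=89 at depth 0
Step 8: declare d=(read b)=89 at depth 0
Step 9: declare b=(read c)=89 at depth 0
Visible at query point: b=89 c=89 d=89 f=89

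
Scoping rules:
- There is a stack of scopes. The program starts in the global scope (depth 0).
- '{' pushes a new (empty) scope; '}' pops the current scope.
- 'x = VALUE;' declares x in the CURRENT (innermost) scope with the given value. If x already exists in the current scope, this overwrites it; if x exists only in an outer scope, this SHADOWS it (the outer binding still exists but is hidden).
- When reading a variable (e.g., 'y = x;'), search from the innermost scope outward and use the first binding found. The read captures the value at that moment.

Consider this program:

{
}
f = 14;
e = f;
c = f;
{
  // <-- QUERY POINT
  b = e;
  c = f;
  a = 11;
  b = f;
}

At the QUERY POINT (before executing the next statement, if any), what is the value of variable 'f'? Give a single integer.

Step 1: enter scope (depth=1)
Step 2: exit scope (depth=0)
Step 3: declare f=14 at depth 0
Step 4: declare e=(read f)=14 at depth 0
Step 5: declare c=(read f)=14 at depth 0
Step 6: enter scope (depth=1)
Visible at query point: c=14 e=14 f=14

Answer: 14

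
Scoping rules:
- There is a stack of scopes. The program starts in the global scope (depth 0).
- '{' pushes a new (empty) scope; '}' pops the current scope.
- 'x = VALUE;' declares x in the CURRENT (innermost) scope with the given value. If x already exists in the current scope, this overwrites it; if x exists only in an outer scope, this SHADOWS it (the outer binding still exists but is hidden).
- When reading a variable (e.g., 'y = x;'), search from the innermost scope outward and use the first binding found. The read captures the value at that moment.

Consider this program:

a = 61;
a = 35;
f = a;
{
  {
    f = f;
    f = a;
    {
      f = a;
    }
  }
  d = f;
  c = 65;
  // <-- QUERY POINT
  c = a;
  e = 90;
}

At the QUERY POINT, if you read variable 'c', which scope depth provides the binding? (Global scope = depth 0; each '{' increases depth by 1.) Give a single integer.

Step 1: declare a=61 at depth 0
Step 2: declare a=35 at depth 0
Step 3: declare f=(read a)=35 at depth 0
Step 4: enter scope (depth=1)
Step 5: enter scope (depth=2)
Step 6: declare f=(read f)=35 at depth 2
Step 7: declare f=(read a)=35 at depth 2
Step 8: enter scope (depth=3)
Step 9: declare f=(read a)=35 at depth 3
Step 10: exit scope (depth=2)
Step 11: exit scope (depth=1)
Step 12: declare d=(read f)=35 at depth 1
Step 13: declare c=65 at depth 1
Visible at query point: a=35 c=65 d=35 f=35

Answer: 1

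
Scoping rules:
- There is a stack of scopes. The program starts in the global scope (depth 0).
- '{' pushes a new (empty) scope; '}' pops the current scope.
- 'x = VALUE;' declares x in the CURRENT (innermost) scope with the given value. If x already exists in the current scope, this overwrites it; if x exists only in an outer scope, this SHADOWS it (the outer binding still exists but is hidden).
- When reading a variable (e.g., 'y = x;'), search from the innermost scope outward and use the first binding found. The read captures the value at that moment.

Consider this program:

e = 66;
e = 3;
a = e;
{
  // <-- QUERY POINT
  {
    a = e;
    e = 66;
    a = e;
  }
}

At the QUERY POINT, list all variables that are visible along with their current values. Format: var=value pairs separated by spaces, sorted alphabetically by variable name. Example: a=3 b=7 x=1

Step 1: declare e=66 at depth 0
Step 2: declare e=3 at depth 0
Step 3: declare a=(read e)=3 at depth 0
Step 4: enter scope (depth=1)
Visible at query point: a=3 e=3

Answer: a=3 e=3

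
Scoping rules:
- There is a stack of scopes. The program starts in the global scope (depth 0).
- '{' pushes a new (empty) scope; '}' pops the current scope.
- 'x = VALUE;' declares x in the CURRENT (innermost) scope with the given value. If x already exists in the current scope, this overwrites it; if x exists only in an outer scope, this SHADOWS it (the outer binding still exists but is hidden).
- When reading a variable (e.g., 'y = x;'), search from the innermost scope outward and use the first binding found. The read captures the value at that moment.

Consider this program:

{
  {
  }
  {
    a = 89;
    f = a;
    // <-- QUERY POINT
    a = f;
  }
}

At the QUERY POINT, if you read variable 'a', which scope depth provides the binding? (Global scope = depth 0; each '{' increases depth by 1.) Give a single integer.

Answer: 2

Derivation:
Step 1: enter scope (depth=1)
Step 2: enter scope (depth=2)
Step 3: exit scope (depth=1)
Step 4: enter scope (depth=2)
Step 5: declare a=89 at depth 2
Step 6: declare f=(read a)=89 at depth 2
Visible at query point: a=89 f=89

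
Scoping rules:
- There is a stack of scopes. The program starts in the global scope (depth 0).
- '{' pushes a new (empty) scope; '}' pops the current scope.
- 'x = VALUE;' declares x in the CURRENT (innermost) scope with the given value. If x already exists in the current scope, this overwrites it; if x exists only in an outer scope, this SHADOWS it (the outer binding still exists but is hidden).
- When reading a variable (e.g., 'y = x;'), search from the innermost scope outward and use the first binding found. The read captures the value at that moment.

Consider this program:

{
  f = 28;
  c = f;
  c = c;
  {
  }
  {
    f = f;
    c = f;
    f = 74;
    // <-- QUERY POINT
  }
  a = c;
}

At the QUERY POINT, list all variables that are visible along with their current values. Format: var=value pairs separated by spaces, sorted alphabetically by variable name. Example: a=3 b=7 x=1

Step 1: enter scope (depth=1)
Step 2: declare f=28 at depth 1
Step 3: declare c=(read f)=28 at depth 1
Step 4: declare c=(read c)=28 at depth 1
Step 5: enter scope (depth=2)
Step 6: exit scope (depth=1)
Step 7: enter scope (depth=2)
Step 8: declare f=(read f)=28 at depth 2
Step 9: declare c=(read f)=28 at depth 2
Step 10: declare f=74 at depth 2
Visible at query point: c=28 f=74

Answer: c=28 f=74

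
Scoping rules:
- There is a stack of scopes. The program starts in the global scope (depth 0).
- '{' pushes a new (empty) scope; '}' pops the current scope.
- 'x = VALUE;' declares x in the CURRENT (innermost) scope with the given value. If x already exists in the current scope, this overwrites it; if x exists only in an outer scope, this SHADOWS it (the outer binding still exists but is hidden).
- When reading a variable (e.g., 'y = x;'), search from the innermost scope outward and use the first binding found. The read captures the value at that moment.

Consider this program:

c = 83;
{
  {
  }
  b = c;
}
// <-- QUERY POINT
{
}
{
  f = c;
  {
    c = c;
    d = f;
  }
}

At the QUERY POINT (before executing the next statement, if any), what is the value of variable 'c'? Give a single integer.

Answer: 83

Derivation:
Step 1: declare c=83 at depth 0
Step 2: enter scope (depth=1)
Step 3: enter scope (depth=2)
Step 4: exit scope (depth=1)
Step 5: declare b=(read c)=83 at depth 1
Step 6: exit scope (depth=0)
Visible at query point: c=83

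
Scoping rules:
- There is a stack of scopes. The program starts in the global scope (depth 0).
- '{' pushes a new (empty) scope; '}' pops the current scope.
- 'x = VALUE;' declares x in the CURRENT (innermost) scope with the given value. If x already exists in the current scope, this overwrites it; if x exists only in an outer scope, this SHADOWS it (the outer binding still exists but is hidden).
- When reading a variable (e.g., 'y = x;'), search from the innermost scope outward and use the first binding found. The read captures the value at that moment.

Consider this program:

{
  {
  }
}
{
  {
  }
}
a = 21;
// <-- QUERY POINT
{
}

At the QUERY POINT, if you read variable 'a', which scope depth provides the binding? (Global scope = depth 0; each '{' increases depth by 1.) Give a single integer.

Step 1: enter scope (depth=1)
Step 2: enter scope (depth=2)
Step 3: exit scope (depth=1)
Step 4: exit scope (depth=0)
Step 5: enter scope (depth=1)
Step 6: enter scope (depth=2)
Step 7: exit scope (depth=1)
Step 8: exit scope (depth=0)
Step 9: declare a=21 at depth 0
Visible at query point: a=21

Answer: 0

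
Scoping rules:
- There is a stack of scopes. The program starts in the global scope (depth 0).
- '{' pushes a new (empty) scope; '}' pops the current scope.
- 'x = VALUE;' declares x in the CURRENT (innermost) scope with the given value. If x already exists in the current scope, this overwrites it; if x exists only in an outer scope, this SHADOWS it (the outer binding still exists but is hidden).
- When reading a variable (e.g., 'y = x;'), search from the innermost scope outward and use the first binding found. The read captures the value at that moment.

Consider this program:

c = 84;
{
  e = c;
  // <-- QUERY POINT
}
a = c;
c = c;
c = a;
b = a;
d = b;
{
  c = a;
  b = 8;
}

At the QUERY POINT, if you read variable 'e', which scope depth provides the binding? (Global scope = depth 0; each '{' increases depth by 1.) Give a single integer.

Step 1: declare c=84 at depth 0
Step 2: enter scope (depth=1)
Step 3: declare e=(read c)=84 at depth 1
Visible at query point: c=84 e=84

Answer: 1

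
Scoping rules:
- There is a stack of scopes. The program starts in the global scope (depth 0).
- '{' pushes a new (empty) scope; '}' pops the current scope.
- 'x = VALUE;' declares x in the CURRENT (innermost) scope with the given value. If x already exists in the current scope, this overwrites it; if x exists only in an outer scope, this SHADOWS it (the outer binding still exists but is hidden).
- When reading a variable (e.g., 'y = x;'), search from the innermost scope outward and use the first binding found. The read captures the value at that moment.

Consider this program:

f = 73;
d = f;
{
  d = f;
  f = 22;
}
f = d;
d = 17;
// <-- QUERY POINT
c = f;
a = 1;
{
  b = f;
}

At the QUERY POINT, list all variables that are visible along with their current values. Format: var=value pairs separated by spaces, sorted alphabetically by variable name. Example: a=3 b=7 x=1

Answer: d=17 f=73

Derivation:
Step 1: declare f=73 at depth 0
Step 2: declare d=(read f)=73 at depth 0
Step 3: enter scope (depth=1)
Step 4: declare d=(read f)=73 at depth 1
Step 5: declare f=22 at depth 1
Step 6: exit scope (depth=0)
Step 7: declare f=(read d)=73 at depth 0
Step 8: declare d=17 at depth 0
Visible at query point: d=17 f=73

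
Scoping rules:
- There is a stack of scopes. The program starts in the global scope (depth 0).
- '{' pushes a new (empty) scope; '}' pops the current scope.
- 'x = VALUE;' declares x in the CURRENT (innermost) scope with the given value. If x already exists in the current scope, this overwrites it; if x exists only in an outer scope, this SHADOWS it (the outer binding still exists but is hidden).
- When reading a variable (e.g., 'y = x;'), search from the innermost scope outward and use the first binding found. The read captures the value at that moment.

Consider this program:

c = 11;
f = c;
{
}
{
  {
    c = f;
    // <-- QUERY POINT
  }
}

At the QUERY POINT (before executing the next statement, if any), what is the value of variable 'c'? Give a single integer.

Step 1: declare c=11 at depth 0
Step 2: declare f=(read c)=11 at depth 0
Step 3: enter scope (depth=1)
Step 4: exit scope (depth=0)
Step 5: enter scope (depth=1)
Step 6: enter scope (depth=2)
Step 7: declare c=(read f)=11 at depth 2
Visible at query point: c=11 f=11

Answer: 11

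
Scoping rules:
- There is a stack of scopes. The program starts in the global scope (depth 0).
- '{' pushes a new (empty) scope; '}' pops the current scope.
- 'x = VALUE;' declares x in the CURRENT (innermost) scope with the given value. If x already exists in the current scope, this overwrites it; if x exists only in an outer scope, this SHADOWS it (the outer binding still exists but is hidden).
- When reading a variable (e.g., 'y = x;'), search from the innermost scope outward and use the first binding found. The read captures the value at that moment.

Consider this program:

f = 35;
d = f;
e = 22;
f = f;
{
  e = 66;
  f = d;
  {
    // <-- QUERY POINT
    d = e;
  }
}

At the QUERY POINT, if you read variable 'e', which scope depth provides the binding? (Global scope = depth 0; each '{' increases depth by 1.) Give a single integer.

Step 1: declare f=35 at depth 0
Step 2: declare d=(read f)=35 at depth 0
Step 3: declare e=22 at depth 0
Step 4: declare f=(read f)=35 at depth 0
Step 5: enter scope (depth=1)
Step 6: declare e=66 at depth 1
Step 7: declare f=(read d)=35 at depth 1
Step 8: enter scope (depth=2)
Visible at query point: d=35 e=66 f=35

Answer: 1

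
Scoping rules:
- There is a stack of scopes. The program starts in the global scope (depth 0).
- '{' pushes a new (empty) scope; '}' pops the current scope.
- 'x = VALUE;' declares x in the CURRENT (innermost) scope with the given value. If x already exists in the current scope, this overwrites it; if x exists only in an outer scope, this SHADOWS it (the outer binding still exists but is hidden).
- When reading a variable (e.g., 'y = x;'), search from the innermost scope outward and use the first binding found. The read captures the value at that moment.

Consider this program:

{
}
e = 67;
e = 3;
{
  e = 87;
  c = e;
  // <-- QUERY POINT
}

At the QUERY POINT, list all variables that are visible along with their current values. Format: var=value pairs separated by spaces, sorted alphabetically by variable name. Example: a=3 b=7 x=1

Step 1: enter scope (depth=1)
Step 2: exit scope (depth=0)
Step 3: declare e=67 at depth 0
Step 4: declare e=3 at depth 0
Step 5: enter scope (depth=1)
Step 6: declare e=87 at depth 1
Step 7: declare c=(read e)=87 at depth 1
Visible at query point: c=87 e=87

Answer: c=87 e=87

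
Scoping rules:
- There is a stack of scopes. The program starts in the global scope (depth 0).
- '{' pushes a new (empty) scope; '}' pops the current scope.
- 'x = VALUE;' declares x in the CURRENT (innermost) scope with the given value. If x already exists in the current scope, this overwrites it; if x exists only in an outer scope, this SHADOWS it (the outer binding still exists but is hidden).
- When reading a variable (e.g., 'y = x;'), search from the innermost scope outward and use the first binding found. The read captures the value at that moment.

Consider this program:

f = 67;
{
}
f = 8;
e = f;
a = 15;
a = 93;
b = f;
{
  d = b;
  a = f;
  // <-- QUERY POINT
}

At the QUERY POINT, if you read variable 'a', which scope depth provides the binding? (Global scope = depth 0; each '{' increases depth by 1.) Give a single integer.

Answer: 1

Derivation:
Step 1: declare f=67 at depth 0
Step 2: enter scope (depth=1)
Step 3: exit scope (depth=0)
Step 4: declare f=8 at depth 0
Step 5: declare e=(read f)=8 at depth 0
Step 6: declare a=15 at depth 0
Step 7: declare a=93 at depth 0
Step 8: declare b=(read f)=8 at depth 0
Step 9: enter scope (depth=1)
Step 10: declare d=(read b)=8 at depth 1
Step 11: declare a=(read f)=8 at depth 1
Visible at query point: a=8 b=8 d=8 e=8 f=8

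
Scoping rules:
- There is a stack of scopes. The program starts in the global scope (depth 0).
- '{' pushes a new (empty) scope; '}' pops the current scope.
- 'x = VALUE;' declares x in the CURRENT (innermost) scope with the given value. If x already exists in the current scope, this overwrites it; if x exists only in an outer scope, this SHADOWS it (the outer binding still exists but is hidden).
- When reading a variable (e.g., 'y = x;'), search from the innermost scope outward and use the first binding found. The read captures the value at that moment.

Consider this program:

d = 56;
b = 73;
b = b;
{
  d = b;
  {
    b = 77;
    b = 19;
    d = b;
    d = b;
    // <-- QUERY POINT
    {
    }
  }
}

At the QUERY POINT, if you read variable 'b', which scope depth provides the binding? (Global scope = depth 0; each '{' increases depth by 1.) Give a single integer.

Step 1: declare d=56 at depth 0
Step 2: declare b=73 at depth 0
Step 3: declare b=(read b)=73 at depth 0
Step 4: enter scope (depth=1)
Step 5: declare d=(read b)=73 at depth 1
Step 6: enter scope (depth=2)
Step 7: declare b=77 at depth 2
Step 8: declare b=19 at depth 2
Step 9: declare d=(read b)=19 at depth 2
Step 10: declare d=(read b)=19 at depth 2
Visible at query point: b=19 d=19

Answer: 2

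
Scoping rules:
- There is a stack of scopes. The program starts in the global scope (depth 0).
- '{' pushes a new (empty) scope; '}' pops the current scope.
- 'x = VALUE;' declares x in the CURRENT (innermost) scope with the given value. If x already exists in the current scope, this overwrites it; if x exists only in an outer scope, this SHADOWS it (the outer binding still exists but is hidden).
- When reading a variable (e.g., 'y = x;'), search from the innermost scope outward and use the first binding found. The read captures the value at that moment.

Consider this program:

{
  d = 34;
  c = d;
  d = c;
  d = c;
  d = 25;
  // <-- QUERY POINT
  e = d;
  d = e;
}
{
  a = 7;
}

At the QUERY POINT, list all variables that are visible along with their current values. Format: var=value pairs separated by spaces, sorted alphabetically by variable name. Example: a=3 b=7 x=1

Step 1: enter scope (depth=1)
Step 2: declare d=34 at depth 1
Step 3: declare c=(read d)=34 at depth 1
Step 4: declare d=(read c)=34 at depth 1
Step 5: declare d=(read c)=34 at depth 1
Step 6: declare d=25 at depth 1
Visible at query point: c=34 d=25

Answer: c=34 d=25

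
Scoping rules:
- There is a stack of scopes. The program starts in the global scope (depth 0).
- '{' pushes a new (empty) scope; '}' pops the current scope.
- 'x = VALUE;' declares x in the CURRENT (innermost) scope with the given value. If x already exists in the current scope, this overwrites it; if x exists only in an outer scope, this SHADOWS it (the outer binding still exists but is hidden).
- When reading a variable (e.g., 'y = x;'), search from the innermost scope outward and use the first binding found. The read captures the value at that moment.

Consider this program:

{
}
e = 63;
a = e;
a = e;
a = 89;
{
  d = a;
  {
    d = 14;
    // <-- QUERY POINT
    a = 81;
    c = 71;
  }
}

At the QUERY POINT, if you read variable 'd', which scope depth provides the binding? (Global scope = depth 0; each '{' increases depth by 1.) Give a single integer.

Answer: 2

Derivation:
Step 1: enter scope (depth=1)
Step 2: exit scope (depth=0)
Step 3: declare e=63 at depth 0
Step 4: declare a=(read e)=63 at depth 0
Step 5: declare a=(read e)=63 at depth 0
Step 6: declare a=89 at depth 0
Step 7: enter scope (depth=1)
Step 8: declare d=(read a)=89 at depth 1
Step 9: enter scope (depth=2)
Step 10: declare d=14 at depth 2
Visible at query point: a=89 d=14 e=63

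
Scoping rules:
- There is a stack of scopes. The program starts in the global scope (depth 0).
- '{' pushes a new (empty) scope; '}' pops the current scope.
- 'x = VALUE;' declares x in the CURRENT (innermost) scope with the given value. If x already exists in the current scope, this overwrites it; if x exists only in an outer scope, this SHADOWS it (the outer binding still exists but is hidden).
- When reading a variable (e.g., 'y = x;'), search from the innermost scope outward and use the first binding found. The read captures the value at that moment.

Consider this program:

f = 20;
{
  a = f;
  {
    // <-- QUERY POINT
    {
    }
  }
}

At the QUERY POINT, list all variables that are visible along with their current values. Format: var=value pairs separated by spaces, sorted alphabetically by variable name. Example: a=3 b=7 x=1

Answer: a=20 f=20

Derivation:
Step 1: declare f=20 at depth 0
Step 2: enter scope (depth=1)
Step 3: declare a=(read f)=20 at depth 1
Step 4: enter scope (depth=2)
Visible at query point: a=20 f=20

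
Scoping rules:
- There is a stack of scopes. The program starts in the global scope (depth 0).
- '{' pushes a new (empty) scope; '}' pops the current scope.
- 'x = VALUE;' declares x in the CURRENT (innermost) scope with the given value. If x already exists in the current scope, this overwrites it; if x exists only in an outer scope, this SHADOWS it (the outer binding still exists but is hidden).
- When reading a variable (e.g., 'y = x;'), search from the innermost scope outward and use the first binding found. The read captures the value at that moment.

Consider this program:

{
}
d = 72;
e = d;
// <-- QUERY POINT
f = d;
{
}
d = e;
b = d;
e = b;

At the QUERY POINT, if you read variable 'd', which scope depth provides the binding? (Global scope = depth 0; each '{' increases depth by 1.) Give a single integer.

Answer: 0

Derivation:
Step 1: enter scope (depth=1)
Step 2: exit scope (depth=0)
Step 3: declare d=72 at depth 0
Step 4: declare e=(read d)=72 at depth 0
Visible at query point: d=72 e=72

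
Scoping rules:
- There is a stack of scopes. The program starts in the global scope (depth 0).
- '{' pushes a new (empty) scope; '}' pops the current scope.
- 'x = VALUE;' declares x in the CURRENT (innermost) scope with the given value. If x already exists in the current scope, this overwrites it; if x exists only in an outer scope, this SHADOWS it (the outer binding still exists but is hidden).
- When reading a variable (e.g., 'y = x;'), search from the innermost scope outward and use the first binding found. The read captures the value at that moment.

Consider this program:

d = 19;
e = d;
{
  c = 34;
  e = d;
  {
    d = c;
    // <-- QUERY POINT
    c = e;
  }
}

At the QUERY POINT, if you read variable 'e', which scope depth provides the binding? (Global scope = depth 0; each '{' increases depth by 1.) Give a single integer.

Step 1: declare d=19 at depth 0
Step 2: declare e=(read d)=19 at depth 0
Step 3: enter scope (depth=1)
Step 4: declare c=34 at depth 1
Step 5: declare e=(read d)=19 at depth 1
Step 6: enter scope (depth=2)
Step 7: declare d=(read c)=34 at depth 2
Visible at query point: c=34 d=34 e=19

Answer: 1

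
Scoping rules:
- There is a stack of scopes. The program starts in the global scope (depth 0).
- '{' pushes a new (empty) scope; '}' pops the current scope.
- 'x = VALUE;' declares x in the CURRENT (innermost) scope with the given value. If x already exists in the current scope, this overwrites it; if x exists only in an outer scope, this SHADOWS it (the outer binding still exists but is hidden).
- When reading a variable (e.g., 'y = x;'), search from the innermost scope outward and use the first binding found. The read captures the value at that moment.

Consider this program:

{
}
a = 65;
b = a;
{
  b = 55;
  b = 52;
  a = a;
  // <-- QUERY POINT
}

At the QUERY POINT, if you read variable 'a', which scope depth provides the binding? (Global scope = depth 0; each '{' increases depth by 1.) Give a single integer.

Answer: 1

Derivation:
Step 1: enter scope (depth=1)
Step 2: exit scope (depth=0)
Step 3: declare a=65 at depth 0
Step 4: declare b=(read a)=65 at depth 0
Step 5: enter scope (depth=1)
Step 6: declare b=55 at depth 1
Step 7: declare b=52 at depth 1
Step 8: declare a=(read a)=65 at depth 1
Visible at query point: a=65 b=52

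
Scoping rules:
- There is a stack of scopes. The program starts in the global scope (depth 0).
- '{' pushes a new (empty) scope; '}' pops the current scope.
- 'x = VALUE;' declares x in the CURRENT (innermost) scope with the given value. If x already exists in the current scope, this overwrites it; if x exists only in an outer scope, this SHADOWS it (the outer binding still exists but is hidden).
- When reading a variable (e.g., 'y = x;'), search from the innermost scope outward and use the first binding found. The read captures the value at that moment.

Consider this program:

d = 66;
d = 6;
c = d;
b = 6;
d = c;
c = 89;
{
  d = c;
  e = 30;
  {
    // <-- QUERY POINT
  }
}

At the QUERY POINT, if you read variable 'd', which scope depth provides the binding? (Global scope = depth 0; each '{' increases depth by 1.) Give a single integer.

Answer: 1

Derivation:
Step 1: declare d=66 at depth 0
Step 2: declare d=6 at depth 0
Step 3: declare c=(read d)=6 at depth 0
Step 4: declare b=6 at depth 0
Step 5: declare d=(read c)=6 at depth 0
Step 6: declare c=89 at depth 0
Step 7: enter scope (depth=1)
Step 8: declare d=(read c)=89 at depth 1
Step 9: declare e=30 at depth 1
Step 10: enter scope (depth=2)
Visible at query point: b=6 c=89 d=89 e=30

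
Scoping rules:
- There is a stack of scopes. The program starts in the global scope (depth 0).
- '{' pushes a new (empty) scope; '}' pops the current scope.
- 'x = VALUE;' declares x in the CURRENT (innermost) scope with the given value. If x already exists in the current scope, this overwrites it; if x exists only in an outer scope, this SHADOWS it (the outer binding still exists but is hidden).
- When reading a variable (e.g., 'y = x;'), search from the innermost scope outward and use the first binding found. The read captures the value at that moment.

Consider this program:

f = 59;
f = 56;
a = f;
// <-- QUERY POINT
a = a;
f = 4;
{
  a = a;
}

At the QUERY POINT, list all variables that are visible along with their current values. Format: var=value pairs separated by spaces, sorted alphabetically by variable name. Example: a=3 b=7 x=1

Step 1: declare f=59 at depth 0
Step 2: declare f=56 at depth 0
Step 3: declare a=(read f)=56 at depth 0
Visible at query point: a=56 f=56

Answer: a=56 f=56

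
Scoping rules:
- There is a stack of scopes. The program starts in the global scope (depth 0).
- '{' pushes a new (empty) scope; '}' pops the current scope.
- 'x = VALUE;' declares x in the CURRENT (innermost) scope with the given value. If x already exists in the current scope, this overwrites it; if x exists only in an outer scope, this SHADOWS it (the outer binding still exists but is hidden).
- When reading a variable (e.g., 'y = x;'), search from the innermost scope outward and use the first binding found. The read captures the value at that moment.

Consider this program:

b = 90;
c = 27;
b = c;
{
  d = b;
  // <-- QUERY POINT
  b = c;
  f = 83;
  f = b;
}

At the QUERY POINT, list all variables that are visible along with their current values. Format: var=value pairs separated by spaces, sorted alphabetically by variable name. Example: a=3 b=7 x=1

Step 1: declare b=90 at depth 0
Step 2: declare c=27 at depth 0
Step 3: declare b=(read c)=27 at depth 0
Step 4: enter scope (depth=1)
Step 5: declare d=(read b)=27 at depth 1
Visible at query point: b=27 c=27 d=27

Answer: b=27 c=27 d=27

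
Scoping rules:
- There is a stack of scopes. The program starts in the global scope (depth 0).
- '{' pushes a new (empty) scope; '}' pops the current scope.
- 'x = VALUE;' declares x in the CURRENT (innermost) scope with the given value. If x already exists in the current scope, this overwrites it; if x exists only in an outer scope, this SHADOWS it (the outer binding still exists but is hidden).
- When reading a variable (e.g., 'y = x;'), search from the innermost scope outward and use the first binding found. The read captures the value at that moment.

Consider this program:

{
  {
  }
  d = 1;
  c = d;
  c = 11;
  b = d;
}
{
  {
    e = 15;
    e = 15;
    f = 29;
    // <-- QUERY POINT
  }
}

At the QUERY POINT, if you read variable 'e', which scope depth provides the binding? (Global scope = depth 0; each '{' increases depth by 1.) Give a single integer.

Answer: 2

Derivation:
Step 1: enter scope (depth=1)
Step 2: enter scope (depth=2)
Step 3: exit scope (depth=1)
Step 4: declare d=1 at depth 1
Step 5: declare c=(read d)=1 at depth 1
Step 6: declare c=11 at depth 1
Step 7: declare b=(read d)=1 at depth 1
Step 8: exit scope (depth=0)
Step 9: enter scope (depth=1)
Step 10: enter scope (depth=2)
Step 11: declare e=15 at depth 2
Step 12: declare e=15 at depth 2
Step 13: declare f=29 at depth 2
Visible at query point: e=15 f=29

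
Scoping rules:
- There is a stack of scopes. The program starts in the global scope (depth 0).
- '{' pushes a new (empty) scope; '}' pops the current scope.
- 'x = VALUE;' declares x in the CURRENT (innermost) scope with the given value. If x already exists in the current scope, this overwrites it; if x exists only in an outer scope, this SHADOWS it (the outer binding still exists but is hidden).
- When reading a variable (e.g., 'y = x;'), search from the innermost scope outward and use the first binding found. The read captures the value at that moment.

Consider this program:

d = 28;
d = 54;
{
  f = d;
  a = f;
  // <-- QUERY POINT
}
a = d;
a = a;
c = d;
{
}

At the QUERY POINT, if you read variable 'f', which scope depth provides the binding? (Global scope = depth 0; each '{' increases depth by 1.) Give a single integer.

Step 1: declare d=28 at depth 0
Step 2: declare d=54 at depth 0
Step 3: enter scope (depth=1)
Step 4: declare f=(read d)=54 at depth 1
Step 5: declare a=(read f)=54 at depth 1
Visible at query point: a=54 d=54 f=54

Answer: 1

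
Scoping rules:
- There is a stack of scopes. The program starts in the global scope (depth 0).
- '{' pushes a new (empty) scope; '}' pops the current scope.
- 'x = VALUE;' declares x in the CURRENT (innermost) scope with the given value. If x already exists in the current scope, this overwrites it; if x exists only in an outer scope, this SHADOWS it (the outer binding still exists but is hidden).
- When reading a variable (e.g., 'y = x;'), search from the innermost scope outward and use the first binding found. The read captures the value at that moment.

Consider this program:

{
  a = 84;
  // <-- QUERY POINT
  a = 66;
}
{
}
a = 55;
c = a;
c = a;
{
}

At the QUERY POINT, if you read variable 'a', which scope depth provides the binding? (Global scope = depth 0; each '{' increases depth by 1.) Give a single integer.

Step 1: enter scope (depth=1)
Step 2: declare a=84 at depth 1
Visible at query point: a=84

Answer: 1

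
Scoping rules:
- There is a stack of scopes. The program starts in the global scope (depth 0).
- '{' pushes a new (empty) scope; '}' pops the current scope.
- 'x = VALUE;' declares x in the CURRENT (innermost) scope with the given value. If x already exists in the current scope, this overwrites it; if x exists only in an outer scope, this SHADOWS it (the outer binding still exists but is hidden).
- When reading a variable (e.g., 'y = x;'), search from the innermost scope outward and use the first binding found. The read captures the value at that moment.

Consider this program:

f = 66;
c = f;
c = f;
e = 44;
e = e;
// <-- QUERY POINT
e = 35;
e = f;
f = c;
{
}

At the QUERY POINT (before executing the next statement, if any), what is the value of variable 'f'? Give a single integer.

Step 1: declare f=66 at depth 0
Step 2: declare c=(read f)=66 at depth 0
Step 3: declare c=(read f)=66 at depth 0
Step 4: declare e=44 at depth 0
Step 5: declare e=(read e)=44 at depth 0
Visible at query point: c=66 e=44 f=66

Answer: 66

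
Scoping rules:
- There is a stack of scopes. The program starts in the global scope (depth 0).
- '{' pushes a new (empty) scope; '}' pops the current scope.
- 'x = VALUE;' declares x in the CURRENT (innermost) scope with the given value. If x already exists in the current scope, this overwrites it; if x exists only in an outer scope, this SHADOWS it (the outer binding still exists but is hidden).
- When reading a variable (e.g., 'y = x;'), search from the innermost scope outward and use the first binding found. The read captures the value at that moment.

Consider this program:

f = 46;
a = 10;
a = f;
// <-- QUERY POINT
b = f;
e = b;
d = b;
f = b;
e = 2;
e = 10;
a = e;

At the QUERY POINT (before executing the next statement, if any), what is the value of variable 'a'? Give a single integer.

Answer: 46

Derivation:
Step 1: declare f=46 at depth 0
Step 2: declare a=10 at depth 0
Step 3: declare a=(read f)=46 at depth 0
Visible at query point: a=46 f=46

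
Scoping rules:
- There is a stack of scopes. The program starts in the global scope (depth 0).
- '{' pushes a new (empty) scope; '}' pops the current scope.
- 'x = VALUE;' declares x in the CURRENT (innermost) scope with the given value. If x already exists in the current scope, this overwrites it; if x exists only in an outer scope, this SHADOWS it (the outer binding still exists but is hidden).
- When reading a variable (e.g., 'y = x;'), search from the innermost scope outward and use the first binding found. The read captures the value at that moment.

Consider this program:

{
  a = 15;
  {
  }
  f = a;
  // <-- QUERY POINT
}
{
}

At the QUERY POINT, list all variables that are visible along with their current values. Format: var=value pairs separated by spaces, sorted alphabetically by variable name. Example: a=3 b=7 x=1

Answer: a=15 f=15

Derivation:
Step 1: enter scope (depth=1)
Step 2: declare a=15 at depth 1
Step 3: enter scope (depth=2)
Step 4: exit scope (depth=1)
Step 5: declare f=(read a)=15 at depth 1
Visible at query point: a=15 f=15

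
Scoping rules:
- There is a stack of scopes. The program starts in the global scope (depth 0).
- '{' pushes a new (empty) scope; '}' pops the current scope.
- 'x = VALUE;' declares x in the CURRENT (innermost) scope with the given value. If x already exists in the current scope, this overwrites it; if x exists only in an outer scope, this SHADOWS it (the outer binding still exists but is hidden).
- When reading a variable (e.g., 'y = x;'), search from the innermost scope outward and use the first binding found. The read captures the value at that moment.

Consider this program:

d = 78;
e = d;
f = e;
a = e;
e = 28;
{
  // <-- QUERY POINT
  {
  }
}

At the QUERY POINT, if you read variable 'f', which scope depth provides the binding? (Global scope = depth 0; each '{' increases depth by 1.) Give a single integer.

Step 1: declare d=78 at depth 0
Step 2: declare e=(read d)=78 at depth 0
Step 3: declare f=(read e)=78 at depth 0
Step 4: declare a=(read e)=78 at depth 0
Step 5: declare e=28 at depth 0
Step 6: enter scope (depth=1)
Visible at query point: a=78 d=78 e=28 f=78

Answer: 0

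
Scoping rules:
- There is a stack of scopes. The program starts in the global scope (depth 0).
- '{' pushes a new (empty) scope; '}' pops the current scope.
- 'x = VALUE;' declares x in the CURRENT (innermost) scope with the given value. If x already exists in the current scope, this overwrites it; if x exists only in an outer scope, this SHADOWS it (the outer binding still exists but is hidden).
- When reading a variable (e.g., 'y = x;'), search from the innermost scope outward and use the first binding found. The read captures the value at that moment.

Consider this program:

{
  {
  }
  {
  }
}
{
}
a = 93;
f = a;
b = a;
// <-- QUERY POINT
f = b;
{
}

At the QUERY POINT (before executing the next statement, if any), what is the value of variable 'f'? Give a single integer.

Step 1: enter scope (depth=1)
Step 2: enter scope (depth=2)
Step 3: exit scope (depth=1)
Step 4: enter scope (depth=2)
Step 5: exit scope (depth=1)
Step 6: exit scope (depth=0)
Step 7: enter scope (depth=1)
Step 8: exit scope (depth=0)
Step 9: declare a=93 at depth 0
Step 10: declare f=(read a)=93 at depth 0
Step 11: declare b=(read a)=93 at depth 0
Visible at query point: a=93 b=93 f=93

Answer: 93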